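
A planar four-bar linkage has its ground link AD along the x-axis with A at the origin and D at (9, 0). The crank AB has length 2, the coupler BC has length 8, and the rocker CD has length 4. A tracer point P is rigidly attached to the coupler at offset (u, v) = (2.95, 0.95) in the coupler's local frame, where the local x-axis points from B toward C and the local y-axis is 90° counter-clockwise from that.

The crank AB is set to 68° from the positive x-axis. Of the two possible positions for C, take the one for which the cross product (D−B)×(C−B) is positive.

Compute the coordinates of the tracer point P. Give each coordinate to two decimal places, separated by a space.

3.34 3.55

A=(0,0), D=(9.00,0)
B = A + 2.00·(cos68°, sin68°) = (0.7492, 1.8544)
|BD| = 8.4566
circle(B,8.00) ∩ circle(D,4.00): a=7.0663, h=3.7506
  candidates: C₊=(8.4660,3.9642) cross=31.717; C₋=(6.8211,-3.3545) cross=-31.717
  mode + wants cross > 0 → take C=(8.4660,3.9642) (cross=31.717)
ex = (C−B)/|BC| = (0.9646,0.2637); ey = (-0.2637,0.9646)
P = B + 2.95·ex + 0.95·ey = (3.3442,3.5487)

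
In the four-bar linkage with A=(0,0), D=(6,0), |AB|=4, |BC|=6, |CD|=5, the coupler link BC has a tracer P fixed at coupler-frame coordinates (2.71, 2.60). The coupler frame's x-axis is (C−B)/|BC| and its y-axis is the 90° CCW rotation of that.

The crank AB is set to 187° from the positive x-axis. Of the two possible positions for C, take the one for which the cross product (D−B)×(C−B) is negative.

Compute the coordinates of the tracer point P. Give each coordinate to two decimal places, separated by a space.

A=(0,0), D=(6.00,0)
B = A + 4.00·(cos187°, sin187°) = (-3.9702, -0.4875)
|BD| = 9.9821
circle(B,6.00) ∩ circle(D,5.00): a=5.5420, h=2.2991
  candidates: C₊=(1.4530,2.0795) cross=22.950; C₋=(1.6775,-2.5132) cross=-22.950
  mode - wants cross < 0 → take C=(1.6775,-2.5132) (cross=-22.950)
ex = (C−B)/|BC| = (0.9413,-0.3376); ey = (0.3376,0.9413)
P = B + 2.71·ex + 2.60·ey = (-0.5415,1.0449)

-0.54 1.04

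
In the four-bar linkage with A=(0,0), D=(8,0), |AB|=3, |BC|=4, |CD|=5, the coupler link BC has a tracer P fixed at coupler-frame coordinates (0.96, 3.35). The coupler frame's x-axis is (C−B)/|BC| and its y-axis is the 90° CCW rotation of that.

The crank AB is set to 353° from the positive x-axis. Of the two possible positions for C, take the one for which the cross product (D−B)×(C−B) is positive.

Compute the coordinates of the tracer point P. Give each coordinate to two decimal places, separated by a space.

A=(0,0), D=(8.00,0)
B = A + 3.00·(cos353°, sin353°) = (2.9776, -0.3656)
|BD| = 5.0357
circle(B,4.00) ∩ circle(D,5.00): a=1.6242, h=3.6554
  candidates: C₊=(4.3322,3.3981) cross=18.407; C₋=(4.8629,-3.8934) cross=-18.407
  mode + wants cross > 0 → take C=(4.3322,3.3981) (cross=18.407)
ex = (C−B)/|BC| = (0.3386,0.9409); ey = (-0.9409,0.3386)
P = B + 0.96·ex + 3.35·ey = (0.1506,1.6721)

0.15 1.67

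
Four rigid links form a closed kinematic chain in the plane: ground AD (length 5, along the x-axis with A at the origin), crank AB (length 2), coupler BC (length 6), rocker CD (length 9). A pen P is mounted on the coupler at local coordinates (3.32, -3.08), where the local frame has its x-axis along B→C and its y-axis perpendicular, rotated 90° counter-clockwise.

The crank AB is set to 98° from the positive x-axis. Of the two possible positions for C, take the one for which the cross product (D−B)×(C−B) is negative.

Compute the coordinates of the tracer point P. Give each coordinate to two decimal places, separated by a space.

-4.65 0.78

A=(0,0), D=(5.00,0)
B = A + 2.00·(cos98°, sin98°) = (-0.2783, 1.9805)
|BD| = 5.6377
circle(B,6.00) ∩ circle(D,9.00): a=-1.1722, h=5.8844
  candidates: C₊=(0.6914,7.9016) cross=33.174; C₋=(-3.4430,-3.1170) cross=-33.174
  mode - wants cross < 0 → take C=(-3.4430,-3.1170) (cross=-33.174)
ex = (C−B)/|BC| = (-0.5274,-0.8496); ey = (0.8496,-0.5274)
P = B + 3.32·ex + -3.08·ey = (-4.6462,0.7844)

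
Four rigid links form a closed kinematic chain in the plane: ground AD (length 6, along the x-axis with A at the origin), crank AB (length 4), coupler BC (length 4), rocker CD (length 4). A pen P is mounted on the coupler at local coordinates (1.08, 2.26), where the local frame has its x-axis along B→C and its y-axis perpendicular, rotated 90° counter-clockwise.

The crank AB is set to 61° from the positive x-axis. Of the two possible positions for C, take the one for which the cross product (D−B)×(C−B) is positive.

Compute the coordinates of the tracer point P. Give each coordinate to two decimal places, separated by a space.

2.73 5.88

A=(0,0), D=(6.00,0)
B = A + 4.00·(cos61°, sin61°) = (1.9392, 3.4985)
|BD| = 5.3600
circle(B,4.00) ∩ circle(D,4.00): a=2.6800, h=2.9695
  candidates: C₊=(5.9078,3.9989) cross=15.916; C₋=(2.0314,-0.5005) cross=-15.916
  mode + wants cross > 0 → take C=(5.9078,3.9989) (cross=15.916)
ex = (C−B)/|BC| = (0.9921,0.1251); ey = (-0.1251,0.9921)
P = B + 1.08·ex + 2.26·ey = (2.7280,5.8758)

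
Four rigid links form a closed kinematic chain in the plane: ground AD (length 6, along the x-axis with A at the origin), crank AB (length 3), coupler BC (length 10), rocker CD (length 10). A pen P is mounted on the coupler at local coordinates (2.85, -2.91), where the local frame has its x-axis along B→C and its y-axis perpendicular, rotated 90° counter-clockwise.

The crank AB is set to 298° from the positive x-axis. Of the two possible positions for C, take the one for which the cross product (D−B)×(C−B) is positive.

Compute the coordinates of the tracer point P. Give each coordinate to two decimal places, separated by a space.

A=(0,0), D=(6.00,0)
B = A + 3.00·(cos298°, sin298°) = (1.4084, -2.6488)
|BD| = 5.3009
circle(B,10.00) ∩ circle(D,10.00): a=2.6504, h=9.6424
  candidates: C₊=(-1.1141,7.0278) cross=51.113; C₋=(8.5225,-9.6766) cross=-51.113
  mode + wants cross > 0 → take C=(-1.1141,7.0278) (cross=51.113)
ex = (C−B)/|BC| = (-0.2523,0.9677); ey = (-0.9677,-0.2523)
P = B + 2.85·ex + -2.91·ey = (3.5054,0.8430)

3.51 0.84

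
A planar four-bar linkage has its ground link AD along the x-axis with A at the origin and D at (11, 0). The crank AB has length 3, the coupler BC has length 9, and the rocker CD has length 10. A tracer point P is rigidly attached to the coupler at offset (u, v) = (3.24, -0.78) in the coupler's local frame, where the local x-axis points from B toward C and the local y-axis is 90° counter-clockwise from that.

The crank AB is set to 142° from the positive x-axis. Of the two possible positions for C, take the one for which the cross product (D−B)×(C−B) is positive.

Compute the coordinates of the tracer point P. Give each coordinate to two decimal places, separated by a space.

A=(0,0), D=(11.00,0)
B = A + 3.00·(cos142°, sin142°) = (-2.3640, 1.8470)
|BD| = 13.4911
circle(B,9.00) ∩ circle(D,10.00): a=6.0414, h=6.6710
  candidates: C₊=(4.5337,7.6281) cross=89.999; C₋=(2.7072,-5.5883) cross=-89.999
  mode + wants cross > 0 → take C=(4.5337,7.6281) (cross=89.999)
ex = (C−B)/|BC| = (0.7664,0.6423); ey = (-0.6423,0.7664)
P = B + 3.24·ex + -0.78·ey = (0.6202,3.3304)

0.62 3.33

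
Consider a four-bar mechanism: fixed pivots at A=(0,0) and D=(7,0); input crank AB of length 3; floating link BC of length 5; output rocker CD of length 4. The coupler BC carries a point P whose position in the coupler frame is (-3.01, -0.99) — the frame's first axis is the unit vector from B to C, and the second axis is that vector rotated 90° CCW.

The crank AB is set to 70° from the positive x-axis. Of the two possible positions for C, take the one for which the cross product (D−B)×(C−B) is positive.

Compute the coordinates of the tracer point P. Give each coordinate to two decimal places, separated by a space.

A=(0,0), D=(7.00,0)
B = A + 3.00·(cos70°, sin70°) = (1.0261, 2.8191)
|BD| = 6.6057
circle(B,5.00) ∩ circle(D,4.00): a=3.9841, h=3.0211
  candidates: C₊=(5.9184,3.8510) cross=19.957; C₋=(3.3398,-1.6134) cross=-19.957
  mode + wants cross > 0 → take C=(5.9184,3.8510) (cross=19.957)
ex = (C−B)/|BC| = (0.9785,0.2064); ey = (-0.2064,0.9785)
P = B + -3.01·ex + -0.99·ey = (-1.7148,1.2292)

-1.71 1.23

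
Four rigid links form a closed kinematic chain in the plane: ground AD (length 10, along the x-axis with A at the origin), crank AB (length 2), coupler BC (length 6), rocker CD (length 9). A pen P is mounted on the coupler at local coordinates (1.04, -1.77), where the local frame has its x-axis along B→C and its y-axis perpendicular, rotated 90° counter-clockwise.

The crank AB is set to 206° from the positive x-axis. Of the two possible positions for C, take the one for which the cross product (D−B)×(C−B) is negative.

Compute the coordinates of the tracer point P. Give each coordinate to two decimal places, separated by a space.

A=(0,0), D=(10.00,0)
B = A + 2.00·(cos206°, sin206°) = (-1.7976, -0.8767)
|BD| = 11.8301
circle(B,6.00) ∩ circle(D,9.00): a=4.0131, h=4.4604
  candidates: C₊=(1.8740,3.8688) cross=52.767; C₋=(2.5351,-5.0274) cross=-52.767
  mode - wants cross < 0 → take C=(2.5351,-5.0274) (cross=-52.767)
ex = (C−B)/|BC| = (0.7221,-0.6918); ey = (0.6918,0.7221)
P = B + 1.04·ex + -1.77·ey = (-2.2710,-2.8743)

-2.27 -2.87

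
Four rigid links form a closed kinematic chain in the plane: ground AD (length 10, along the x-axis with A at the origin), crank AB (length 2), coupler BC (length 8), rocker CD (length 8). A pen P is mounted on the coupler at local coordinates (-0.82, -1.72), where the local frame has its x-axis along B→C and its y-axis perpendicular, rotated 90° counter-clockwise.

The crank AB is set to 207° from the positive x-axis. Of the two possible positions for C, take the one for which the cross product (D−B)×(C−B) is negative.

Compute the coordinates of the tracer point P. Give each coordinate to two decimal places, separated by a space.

-3.49 -1.76

A=(0,0), D=(10.00,0)
B = A + 2.00·(cos207°, sin207°) = (-1.7820, -0.9080)
|BD| = 11.8169
circle(B,8.00) ∩ circle(D,8.00): a=5.9085, h=5.3935
  candidates: C₊=(3.6946,4.9236) cross=63.735; C₋=(4.5234,-5.8316) cross=-63.735
  mode - wants cross < 0 → take C=(4.5234,-5.8316) (cross=-63.735)
ex = (C−B)/|BC| = (0.7882,-0.6154); ey = (0.6154,0.7882)
P = B + -0.82·ex + -1.72·ey = (-3.4869,-1.7590)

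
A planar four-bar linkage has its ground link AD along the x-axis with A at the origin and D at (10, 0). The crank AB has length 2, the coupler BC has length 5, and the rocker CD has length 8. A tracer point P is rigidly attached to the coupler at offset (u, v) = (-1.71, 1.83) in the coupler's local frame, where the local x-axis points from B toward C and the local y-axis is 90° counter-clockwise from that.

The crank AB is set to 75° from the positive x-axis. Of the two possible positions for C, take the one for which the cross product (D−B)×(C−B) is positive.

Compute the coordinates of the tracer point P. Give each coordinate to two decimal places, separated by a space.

A=(0,0), D=(10.00,0)
B = A + 2.00·(cos75°, sin75°) = (0.5176, 1.9319)
|BD| = 9.6772
circle(B,5.00) ∩ circle(D,8.00): a=2.8235, h=4.1265
  candidates: C₊=(4.1081,5.4116) cross=39.932; C₋=(2.4606,-2.6752) cross=-39.932
  mode + wants cross > 0 → take C=(4.1081,5.4116) (cross=39.932)
ex = (C−B)/|BC| = (0.7181,0.6959); ey = (-0.6959,0.7181)
P = B + -1.71·ex + 1.83·ey = (-1.9839,2.0559)

-1.98 2.06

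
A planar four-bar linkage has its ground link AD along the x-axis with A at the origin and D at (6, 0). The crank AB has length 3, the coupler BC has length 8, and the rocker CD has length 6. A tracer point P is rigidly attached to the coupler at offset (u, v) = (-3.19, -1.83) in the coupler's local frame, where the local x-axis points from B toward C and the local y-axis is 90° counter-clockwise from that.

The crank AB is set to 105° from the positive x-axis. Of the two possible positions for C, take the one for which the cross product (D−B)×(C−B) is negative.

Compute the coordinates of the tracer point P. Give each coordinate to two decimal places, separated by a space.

A=(0,0), D=(6.00,0)
B = A + 3.00·(cos105°, sin105°) = (-0.7765, 2.8978)
|BD| = 7.3700
circle(B,8.00) ∩ circle(D,6.00): a=5.5846, h=5.7282
  candidates: C₊=(6.6106,5.9689) cross=42.217; C₋=(2.1061,-4.5648) cross=-42.217
  mode - wants cross < 0 → take C=(2.1061,-4.5648) (cross=-42.217)
ex = (C−B)/|BC| = (0.3603,-0.9328); ey = (0.9328,0.3603)
P = B + -3.19·ex + -1.83·ey = (-3.6330,5.2141)

-3.63 5.21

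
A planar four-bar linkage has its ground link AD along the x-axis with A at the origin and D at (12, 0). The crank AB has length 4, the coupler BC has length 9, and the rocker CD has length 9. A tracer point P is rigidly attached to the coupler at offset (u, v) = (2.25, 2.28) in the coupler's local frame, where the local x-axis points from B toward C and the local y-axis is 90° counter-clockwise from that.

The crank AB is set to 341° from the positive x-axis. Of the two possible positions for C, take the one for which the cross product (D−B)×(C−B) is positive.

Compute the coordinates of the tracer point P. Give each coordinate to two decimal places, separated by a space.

2.34 1.56

A=(0,0), D=(12.00,0)
B = A + 4.00·(cos341°, sin341°) = (3.7821, -1.3023)
|BD| = 8.3205
circle(B,9.00) ∩ circle(D,9.00): a=4.1602, h=7.9808
  candidates: C₊=(6.6419,7.2313) cross=66.404; C₋=(9.1401,-8.5335) cross=-66.404
  mode + wants cross > 0 → take C=(6.6419,7.2313) (cross=66.404)
ex = (C−B)/|BC| = (0.3178,0.9482); ey = (-0.9482,0.3178)
P = B + 2.25·ex + 2.28·ey = (2.3352,1.5556)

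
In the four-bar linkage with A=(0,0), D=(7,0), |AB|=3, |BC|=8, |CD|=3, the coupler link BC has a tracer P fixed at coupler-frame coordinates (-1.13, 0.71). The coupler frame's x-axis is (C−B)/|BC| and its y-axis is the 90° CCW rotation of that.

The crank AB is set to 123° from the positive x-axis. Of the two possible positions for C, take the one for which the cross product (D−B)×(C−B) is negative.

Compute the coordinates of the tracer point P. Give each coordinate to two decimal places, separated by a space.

-2.14 3.75

A=(0,0), D=(7.00,0)
B = A + 3.00·(cos123°, sin123°) = (-1.6339, 2.5160)
|BD| = 8.9930
circle(B,8.00) ∩ circle(D,3.00): a=7.5544, h=2.6326
  candidates: C₊=(6.3554,2.9299) cross=23.675; C₋=(4.8823,-2.1250) cross=-23.675
  mode - wants cross < 0 → take C=(4.8823,-2.1250) (cross=-23.675)
ex = (C−B)/|BC| = (0.8145,-0.5801); ey = (0.5801,0.8145)
P = B + -1.13·ex + 0.71·ey = (-2.1425,3.7499)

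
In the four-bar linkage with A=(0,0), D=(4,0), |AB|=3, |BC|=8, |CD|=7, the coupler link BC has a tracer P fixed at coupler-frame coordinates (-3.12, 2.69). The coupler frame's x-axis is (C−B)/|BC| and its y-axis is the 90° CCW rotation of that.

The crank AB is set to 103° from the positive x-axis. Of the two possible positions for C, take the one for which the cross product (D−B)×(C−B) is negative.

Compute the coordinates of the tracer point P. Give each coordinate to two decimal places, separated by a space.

2.07 5.99

A=(0,0), D=(4.00,0)
B = A + 3.00·(cos103°, sin103°) = (-0.6749, 2.9231)
|BD| = 5.5135
circle(B,8.00) ∩ circle(D,7.00): a=4.1171, h=6.8593
  candidates: C₊=(6.4526,6.5563) cross=37.819; C₋=(-0.8207,-5.0756) cross=-37.819
  mode - wants cross < 0 → take C=(-0.8207,-5.0756) (cross=-37.819)
ex = (C−B)/|BC| = (-0.0182,-0.9998); ey = (0.9998,-0.0182)
P = B + -3.12·ex + 2.69·ey = (2.0716,5.9936)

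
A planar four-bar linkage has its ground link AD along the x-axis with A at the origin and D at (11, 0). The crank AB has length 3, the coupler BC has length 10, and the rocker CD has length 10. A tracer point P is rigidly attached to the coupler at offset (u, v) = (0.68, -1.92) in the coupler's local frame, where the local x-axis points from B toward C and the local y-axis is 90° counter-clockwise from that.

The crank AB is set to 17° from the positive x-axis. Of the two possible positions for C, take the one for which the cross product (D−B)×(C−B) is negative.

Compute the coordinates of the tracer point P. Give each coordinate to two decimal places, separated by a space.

A=(0,0), D=(11.00,0)
B = A + 3.00·(cos17°, sin17°) = (2.8689, 0.8771)
|BD| = 8.1783
circle(B,10.00) ∩ circle(D,10.00): a=4.0891, h=9.1257
  candidates: C₊=(7.9132,9.5117) cross=74.633; C₋=(5.9557,-8.6345) cross=-74.633
  mode - wants cross < 0 → take C=(5.9557,-8.6345) (cross=-74.633)
ex = (C−B)/|BC| = (0.3087,-0.9512); ey = (0.9512,0.3087)
P = B + 0.68·ex + -1.92·ey = (1.2526,-0.3623)

1.25 -0.36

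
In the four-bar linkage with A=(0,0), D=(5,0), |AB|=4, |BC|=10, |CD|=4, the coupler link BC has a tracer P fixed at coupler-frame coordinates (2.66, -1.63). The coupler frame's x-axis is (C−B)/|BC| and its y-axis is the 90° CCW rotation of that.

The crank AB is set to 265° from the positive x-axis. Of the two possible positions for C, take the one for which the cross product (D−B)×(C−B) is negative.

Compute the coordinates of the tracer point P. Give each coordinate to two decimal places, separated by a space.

2.72 -4.55

A=(0,0), D=(5.00,0)
B = A + 4.00·(cos265°, sin265°) = (-0.3486, -3.9848)
|BD| = 6.6698
circle(B,10.00) ∩ circle(D,4.00): a=9.6319, h=2.6881
  candidates: C₊=(5.7694,3.9253) cross=17.929; C₋=(8.9813,-0.3859) cross=-17.929
  mode - wants cross < 0 → take C=(8.9813,-0.3859) (cross=-17.929)
ex = (C−B)/|BC| = (0.9330,0.3599); ey = (-0.3599,0.9330)
P = B + 2.66·ex + -1.63·ey = (2.7198,-4.5483)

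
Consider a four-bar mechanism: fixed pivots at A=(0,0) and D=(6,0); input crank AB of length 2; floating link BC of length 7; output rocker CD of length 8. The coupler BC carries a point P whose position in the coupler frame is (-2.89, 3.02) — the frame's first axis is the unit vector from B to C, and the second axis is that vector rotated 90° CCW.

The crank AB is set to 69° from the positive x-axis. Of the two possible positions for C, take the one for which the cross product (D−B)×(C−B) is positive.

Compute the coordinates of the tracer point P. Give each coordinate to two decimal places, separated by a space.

A=(0,0), D=(6.00,0)
B = A + 2.00·(cos69°, sin69°) = (0.7167, 1.8672)
|BD| = 5.6035
circle(B,7.00) ∩ circle(D,8.00): a=1.4633, h=6.8453
  candidates: C₊=(4.3774,7.8337) cross=38.358; C₋=(-0.1846,-5.0746) cross=-38.358
  mode + wants cross > 0 → take C=(4.3774,7.8337) (cross=38.358)
ex = (C−B)/|BC| = (0.5229,0.8524); ey = (-0.8524,0.5229)
P = B + -2.89·ex + 3.02·ey = (-3.3687,0.9831)

-3.37 0.98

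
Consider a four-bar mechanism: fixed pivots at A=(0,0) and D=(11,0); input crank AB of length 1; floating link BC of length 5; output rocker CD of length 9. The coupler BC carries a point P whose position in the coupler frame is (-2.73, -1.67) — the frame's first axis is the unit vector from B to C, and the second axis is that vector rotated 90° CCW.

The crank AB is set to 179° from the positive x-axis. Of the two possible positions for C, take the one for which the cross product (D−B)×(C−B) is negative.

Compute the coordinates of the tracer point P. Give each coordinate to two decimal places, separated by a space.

-4.14 0.65

A=(0,0), D=(11.00,0)
B = A + 1.00·(cos179°, sin179°) = (-0.9998, 0.0175)
|BD| = 11.9999
circle(B,5.00) ∩ circle(D,9.00): a=3.6666, h=3.3995
  candidates: C₊=(2.6717,3.4116) cross=40.793; C₋=(2.6618,-3.3873) cross=-40.793
  mode - wants cross < 0 → take C=(2.6618,-3.3873) (cross=-40.793)
ex = (C−B)/|BC| = (0.7323,-0.6810); ey = (0.6810,0.7323)
P = B + -2.73·ex + -1.67·ey = (-4.1363,0.6535)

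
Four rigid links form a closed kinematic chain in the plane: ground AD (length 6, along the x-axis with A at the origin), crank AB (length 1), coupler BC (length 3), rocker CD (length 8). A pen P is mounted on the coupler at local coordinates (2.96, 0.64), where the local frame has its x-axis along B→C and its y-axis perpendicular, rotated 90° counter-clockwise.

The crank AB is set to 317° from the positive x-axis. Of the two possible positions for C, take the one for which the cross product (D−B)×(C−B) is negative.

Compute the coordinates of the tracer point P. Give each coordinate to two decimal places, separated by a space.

A=(0,0), D=(6.00,0)
B = A + 1.00·(cos317°, sin317°) = (0.7314, -0.6820)
|BD| = 5.3126
circle(B,3.00) ∩ circle(D,8.00): a=-2.5201, h=1.6277
  candidates: C₊=(-1.9768,0.6087) cross=8.647; C₋=(-1.5589,-2.6197) cross=-8.647
  mode - wants cross < 0 → take C=(-1.5589,-2.6197) (cross=-8.647)
ex = (C−B)/|BC| = (-0.7634,-0.6459); ey = (0.6459,-0.7634)
P = B + 2.96·ex + 0.64·ey = (-1.1150,-3.0824)

-1.12 -3.08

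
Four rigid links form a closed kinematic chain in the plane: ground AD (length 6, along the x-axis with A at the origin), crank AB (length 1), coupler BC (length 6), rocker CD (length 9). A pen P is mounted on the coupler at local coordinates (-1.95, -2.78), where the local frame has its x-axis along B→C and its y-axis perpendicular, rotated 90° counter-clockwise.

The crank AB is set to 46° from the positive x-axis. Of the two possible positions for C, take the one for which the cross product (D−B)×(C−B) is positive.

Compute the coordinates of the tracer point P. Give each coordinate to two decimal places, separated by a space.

A=(0,0), D=(6.00,0)
B = A + 1.00·(cos46°, sin46°) = (0.6947, 0.7193)
|BD| = 5.3539
circle(B,6.00) ∩ circle(D,9.00): a=-1.5256, h=5.8028
  candidates: C₊=(-0.0375,6.6745) cross=31.068; C₋=(-1.5968,-4.8259) cross=-31.068
  mode + wants cross > 0 → take C=(-0.0375,6.6745) (cross=31.068)
ex = (C−B)/|BC| = (-0.1220,0.9925); ey = (-0.9925,-0.1220)
P = B + -1.95·ex + -2.78·ey = (3.6918,-0.8769)

3.69 -0.88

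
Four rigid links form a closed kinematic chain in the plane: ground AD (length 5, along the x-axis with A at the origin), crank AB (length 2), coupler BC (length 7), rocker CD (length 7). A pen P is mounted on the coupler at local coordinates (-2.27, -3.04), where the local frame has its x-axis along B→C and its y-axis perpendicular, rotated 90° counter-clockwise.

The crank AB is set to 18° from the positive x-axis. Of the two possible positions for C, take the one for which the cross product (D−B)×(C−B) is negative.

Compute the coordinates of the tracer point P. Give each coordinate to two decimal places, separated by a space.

-1.21 2.79

A=(0,0), D=(5.00,0)
B = A + 2.00·(cos18°, sin18°) = (1.9021, 0.6180)
|BD| = 3.1589
circle(B,7.00) ∩ circle(D,7.00): a=1.5795, h=6.8195
  candidates: C₊=(4.7853,6.9967) cross=21.542; C₋=(2.1169,-6.3787) cross=-21.542
  mode - wants cross < 0 → take C=(2.1169,-6.3787) (cross=-21.542)
ex = (C−B)/|BC| = (0.0307,-0.9995); ey = (0.9995,0.0307)
P = B + -2.27·ex + -3.04·ey = (-1.2061,2.7937)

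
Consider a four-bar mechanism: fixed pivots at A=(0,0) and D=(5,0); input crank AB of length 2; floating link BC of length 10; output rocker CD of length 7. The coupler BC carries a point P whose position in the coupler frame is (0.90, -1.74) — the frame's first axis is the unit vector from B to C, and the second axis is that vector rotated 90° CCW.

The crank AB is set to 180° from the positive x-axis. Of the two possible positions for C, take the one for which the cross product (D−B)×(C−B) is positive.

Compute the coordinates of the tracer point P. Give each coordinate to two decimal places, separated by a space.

A=(0,0), D=(5.00,0)
B = A + 2.00·(cos180°, sin180°) = (-2.0000, 0.0000)
|BD| = 7.0000
circle(B,10.00) ∩ circle(D,7.00): a=7.1429, h=6.9985
  candidates: C₊=(5.1429,6.9985) cross=48.990; C₋=(5.1429,-6.9985) cross=-48.990
  mode + wants cross > 0 → take C=(5.1429,6.9985) (cross=48.990)
ex = (C−B)/|BC| = (0.7143,0.6999); ey = (-0.6999,0.7143)
P = B + 0.90·ex + -1.74·ey = (-0.1394,-0.6130)

-0.14 -0.61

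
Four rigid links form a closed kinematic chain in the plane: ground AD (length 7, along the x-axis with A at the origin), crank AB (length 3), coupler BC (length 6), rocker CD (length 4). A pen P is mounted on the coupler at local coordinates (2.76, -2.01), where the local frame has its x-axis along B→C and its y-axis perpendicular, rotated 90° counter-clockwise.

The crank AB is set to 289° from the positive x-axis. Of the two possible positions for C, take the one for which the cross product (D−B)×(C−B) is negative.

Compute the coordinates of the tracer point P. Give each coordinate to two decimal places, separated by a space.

3.30 -5.34

A=(0,0), D=(7.00,0)
B = A + 3.00·(cos289°, sin289°) = (0.9767, -2.8366)
|BD| = 6.6578
circle(B,6.00) ∩ circle(D,4.00): a=4.8309, h=3.5584
  candidates: C₊=(3.8311,2.4410) cross=23.691; C₋=(6.8633,-3.9977) cross=-23.691
  mode - wants cross < 0 → take C=(6.8633,-3.9977) (cross=-23.691)
ex = (C−B)/|BC| = (0.9811,-0.1935); ey = (0.1935,0.9811)
P = B + 2.76·ex + -2.01·ey = (3.2956,-5.3427)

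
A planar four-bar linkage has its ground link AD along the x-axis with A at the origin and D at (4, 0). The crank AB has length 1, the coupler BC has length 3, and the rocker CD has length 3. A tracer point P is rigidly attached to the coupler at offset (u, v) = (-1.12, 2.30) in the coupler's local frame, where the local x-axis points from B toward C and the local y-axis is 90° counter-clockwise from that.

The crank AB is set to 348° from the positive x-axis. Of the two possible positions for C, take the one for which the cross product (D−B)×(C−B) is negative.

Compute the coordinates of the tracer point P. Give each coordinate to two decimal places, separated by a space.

2.25 2.01

A=(0,0), D=(4.00,0)
B = A + 1.00·(cos348°, sin348°) = (0.9781, -0.2079)
|BD| = 3.0290
circle(B,3.00) ∩ circle(D,3.00): a=1.5145, h=2.5897
  candidates: C₊=(2.3113,2.4796) cross=7.844; C₋=(2.6668,-2.6875) cross=-7.844
  mode - wants cross < 0 → take C=(2.6668,-2.6875) (cross=-7.844)
ex = (C−B)/|BC| = (0.5629,-0.8265); ey = (0.8265,0.5629)
P = B + -1.12·ex + 2.30·ey = (2.2487,2.0125)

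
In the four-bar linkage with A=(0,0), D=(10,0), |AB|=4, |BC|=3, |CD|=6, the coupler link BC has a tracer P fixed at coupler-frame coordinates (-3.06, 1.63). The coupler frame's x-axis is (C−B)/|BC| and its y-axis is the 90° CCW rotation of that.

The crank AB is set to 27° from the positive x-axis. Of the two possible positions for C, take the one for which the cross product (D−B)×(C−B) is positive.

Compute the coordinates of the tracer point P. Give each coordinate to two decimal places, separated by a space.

A=(0,0), D=(10.00,0)
B = A + 4.00·(cos27°, sin27°) = (3.5640, 1.8160)
|BD| = 6.6873
circle(B,3.00) ∩ circle(D,6.00): a=1.3249, h=2.6916
  candidates: C₊=(5.5700,4.0466) cross=17.999; C₋=(4.1082,-1.1343) cross=-17.999
  mode + wants cross > 0 → take C=(5.5700,4.0466) (cross=17.999)
ex = (C−B)/|BC| = (0.6687,0.7436); ey = (-0.7436,0.6687)
P = B + -3.06·ex + 1.63·ey = (0.3059,0.6306)

0.31 0.63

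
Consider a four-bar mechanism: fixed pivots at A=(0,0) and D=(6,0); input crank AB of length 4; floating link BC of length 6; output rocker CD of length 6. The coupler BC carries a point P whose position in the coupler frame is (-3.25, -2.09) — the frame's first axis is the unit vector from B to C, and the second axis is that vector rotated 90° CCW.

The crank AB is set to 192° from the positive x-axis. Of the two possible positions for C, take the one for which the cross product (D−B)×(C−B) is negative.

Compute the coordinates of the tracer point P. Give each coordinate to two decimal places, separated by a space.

-7.77 -1.07

A=(0,0), D=(6.00,0)
B = A + 4.00·(cos192°, sin192°) = (-3.9126, -0.8316)
|BD| = 9.9474
circle(B,6.00) ∩ circle(D,6.00): a=4.9737, h=3.3559
  candidates: C₊=(0.7631,2.9284) cross=33.383; C₋=(1.3243,-3.7600) cross=-33.383
  mode - wants cross < 0 → take C=(1.3243,-3.7600) (cross=-33.383)
ex = (C−B)/|BC| = (0.8728,-0.4881); ey = (0.4881,0.8728)
P = B + -3.25·ex + -2.09·ey = (-7.7693,-1.0696)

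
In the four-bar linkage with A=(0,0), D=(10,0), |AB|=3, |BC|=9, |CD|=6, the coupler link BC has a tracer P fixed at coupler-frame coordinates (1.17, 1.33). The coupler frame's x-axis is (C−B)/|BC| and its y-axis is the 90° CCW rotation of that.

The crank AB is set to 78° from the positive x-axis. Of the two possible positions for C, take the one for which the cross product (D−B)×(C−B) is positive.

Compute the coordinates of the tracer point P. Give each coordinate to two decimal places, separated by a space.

1.28 4.58

A=(0,0), D=(10.00,0)
B = A + 3.00·(cos78°, sin78°) = (0.6237, 2.9344)
|BD| = 9.8247
circle(B,9.00) ∩ circle(D,6.00): a=7.2025, h=5.3967
  candidates: C₊=(9.1093,5.9335) cross=53.021; C₋=(5.8856,-4.3671) cross=-53.021
  mode + wants cross > 0 → take C=(9.1093,5.9335) (cross=53.021)
ex = (C−B)/|BC| = (0.9428,0.3332); ey = (-0.3332,0.9428)
P = B + 1.17·ex + 1.33·ey = (1.2837,4.5783)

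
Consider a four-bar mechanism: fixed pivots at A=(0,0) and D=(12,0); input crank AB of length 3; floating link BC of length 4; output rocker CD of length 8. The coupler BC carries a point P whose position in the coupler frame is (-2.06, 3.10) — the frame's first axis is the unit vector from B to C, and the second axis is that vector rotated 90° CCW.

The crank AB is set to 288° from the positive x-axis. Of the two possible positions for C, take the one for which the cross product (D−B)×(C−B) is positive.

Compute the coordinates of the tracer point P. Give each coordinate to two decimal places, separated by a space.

A=(0,0), D=(12.00,0)
B = A + 3.00·(cos288°, sin288°) = (0.9271, -2.8532)
|BD| = 11.4346
circle(B,4.00) ∩ circle(D,8.00): a=3.6184, h=1.7050
  candidates: C₊=(4.0056,-0.2992) cross=19.496; C₋=(4.8565,-3.6014) cross=-19.496
  mode + wants cross > 0 → take C=(4.0056,-0.2992) (cross=19.496)
ex = (C−B)/|BC| = (0.7696,0.6385); ey = (-0.6385,0.7696)
P = B + -2.06·ex + 3.10·ey = (-2.6377,-1.7826)

-2.64 -1.78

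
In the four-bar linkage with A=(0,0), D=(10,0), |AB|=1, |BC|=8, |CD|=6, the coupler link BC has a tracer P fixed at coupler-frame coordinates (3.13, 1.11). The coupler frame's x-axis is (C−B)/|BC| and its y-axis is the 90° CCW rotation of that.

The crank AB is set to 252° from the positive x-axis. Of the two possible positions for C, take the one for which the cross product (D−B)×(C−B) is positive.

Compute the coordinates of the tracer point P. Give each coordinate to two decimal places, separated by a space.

A=(0,0), D=(10.00,0)
B = A + 1.00·(cos252°, sin252°) = (-0.3090, -0.9511)
|BD| = 10.3528
circle(B,8.00) ∩ circle(D,6.00): a=6.5287, h=4.6234
  candidates: C₊=(5.7673,4.2526) cross=47.866; C₋=(6.6168,-4.9552) cross=-47.866
  mode + wants cross > 0 → take C=(5.7673,4.2526) (cross=47.866)
ex = (C−B)/|BC| = (0.7595,0.6505); ey = (-0.6505,0.7595)
P = B + 3.13·ex + 1.11·ey = (1.3463,1.9280)

1.35 1.93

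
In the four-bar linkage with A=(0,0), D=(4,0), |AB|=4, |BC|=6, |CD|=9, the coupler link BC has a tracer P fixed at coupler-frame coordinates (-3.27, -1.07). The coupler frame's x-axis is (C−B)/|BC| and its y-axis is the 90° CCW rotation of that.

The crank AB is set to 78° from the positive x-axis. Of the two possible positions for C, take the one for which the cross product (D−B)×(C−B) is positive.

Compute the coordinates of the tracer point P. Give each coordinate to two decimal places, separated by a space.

0.01 0.57

A=(0,0), D=(4.00,0)
B = A + 4.00·(cos78°, sin78°) = (0.8316, 3.9126)
|BD| = 5.0346
circle(B,6.00) ∩ circle(D,9.00): a=-1.9518, h=5.6737
  candidates: C₊=(4.0126,9.0000) cross=28.564; C₋=(-4.8059,1.8589) cross=-28.564
  mode + wants cross > 0 → take C=(4.0126,9.0000) (cross=28.564)
ex = (C−B)/|BC| = (0.5302,0.8479); ey = (-0.8479,0.5302)
P = B + -3.27·ex + -1.07·ey = (0.0053,0.5727)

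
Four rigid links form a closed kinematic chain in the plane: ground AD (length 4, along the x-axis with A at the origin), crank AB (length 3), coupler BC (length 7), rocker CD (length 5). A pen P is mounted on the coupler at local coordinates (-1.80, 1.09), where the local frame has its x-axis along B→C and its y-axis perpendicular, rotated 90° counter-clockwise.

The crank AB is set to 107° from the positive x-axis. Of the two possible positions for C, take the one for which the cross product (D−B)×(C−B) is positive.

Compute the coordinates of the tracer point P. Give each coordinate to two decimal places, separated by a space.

-2.89 3.47

A=(0,0), D=(4.00,0)
B = A + 3.00·(cos107°, sin107°) = (-0.8771, 2.8689)
|BD| = 5.6583
circle(B,7.00) ∩ circle(D,5.00): a=4.9499, h=4.9496
  candidates: C₊=(5.8989,4.6254) cross=28.006; C₋=(0.8799,-3.9070) cross=-28.006
  mode + wants cross > 0 → take C=(5.8989,4.6254) (cross=28.006)
ex = (C−B)/|BC| = (0.9680,0.2509); ey = (-0.2509,0.9680)
P = B + -1.80·ex + 1.09·ey = (-2.8930,3.4724)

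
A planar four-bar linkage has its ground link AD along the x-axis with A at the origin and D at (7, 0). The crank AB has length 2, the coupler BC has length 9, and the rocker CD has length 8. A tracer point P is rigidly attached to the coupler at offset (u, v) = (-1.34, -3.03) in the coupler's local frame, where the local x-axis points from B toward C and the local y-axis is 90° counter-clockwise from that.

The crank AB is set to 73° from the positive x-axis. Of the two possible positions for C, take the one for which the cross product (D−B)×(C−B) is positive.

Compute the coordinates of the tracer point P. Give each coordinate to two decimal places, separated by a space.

A=(0,0), D=(7.00,0)
B = A + 2.00·(cos73°, sin73°) = (0.5847, 1.9126)
|BD| = 6.6943
circle(B,9.00) ∩ circle(D,8.00): a=4.6169, h=7.7256
  candidates: C₊=(7.2164,7.9971) cross=51.717; C₋=(2.8019,-6.8100) cross=-51.717
  mode + wants cross > 0 → take C=(7.2164,7.9971) (cross=51.717)
ex = (C−B)/|BC| = (0.7369,0.6761); ey = (-0.6761,0.7369)
P = B + -1.34·ex + -3.03·ey = (1.6458,-1.2260)

1.65 -1.23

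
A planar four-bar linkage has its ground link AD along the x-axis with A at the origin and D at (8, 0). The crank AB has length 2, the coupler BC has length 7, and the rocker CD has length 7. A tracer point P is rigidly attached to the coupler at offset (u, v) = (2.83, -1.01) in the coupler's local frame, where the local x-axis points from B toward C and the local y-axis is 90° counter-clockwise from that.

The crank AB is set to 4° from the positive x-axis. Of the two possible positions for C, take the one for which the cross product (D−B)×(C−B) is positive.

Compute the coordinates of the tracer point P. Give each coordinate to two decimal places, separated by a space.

A=(0,0), D=(8.00,0)
B = A + 2.00·(cos4°, sin4°) = (1.9951, 0.1395)
|BD| = 6.0065
circle(B,7.00) ∩ circle(D,7.00): a=3.0032, h=6.3230
  candidates: C₊=(5.1444,6.3911) cross=37.979; C₋=(4.8507,-6.2516) cross=-37.979
  mode + wants cross > 0 → take C=(5.1444,6.3911) (cross=37.979)
ex = (C−B)/|BC| = (0.4499,0.8931); ey = (-0.8931,0.4499)
P = B + 2.83·ex + -1.01·ey = (4.1704,2.2125)

4.17 2.21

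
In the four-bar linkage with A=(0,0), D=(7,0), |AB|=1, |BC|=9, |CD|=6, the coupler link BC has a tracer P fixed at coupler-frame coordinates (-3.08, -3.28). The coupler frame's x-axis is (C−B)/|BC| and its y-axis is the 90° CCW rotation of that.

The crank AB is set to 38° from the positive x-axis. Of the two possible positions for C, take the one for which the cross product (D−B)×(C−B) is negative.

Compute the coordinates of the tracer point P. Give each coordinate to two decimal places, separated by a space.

-3.71 0.66

A=(0,0), D=(7.00,0)
B = A + 1.00·(cos38°, sin38°) = (0.7880, 0.6157)
|BD| = 6.2424
circle(B,9.00) ∩ circle(D,6.00): a=6.7256, h=5.9805
  candidates: C₊=(8.0706,5.9037) cross=37.333; C₋=(6.8910,-5.9990) cross=-37.333
  mode - wants cross < 0 → take C=(6.8910,-5.9990) (cross=-37.333)
ex = (C−B)/|BC| = (0.6781,-0.7350); ey = (0.7350,0.6781)
P = B + -3.08·ex + -3.28·ey = (-3.7112,0.6552)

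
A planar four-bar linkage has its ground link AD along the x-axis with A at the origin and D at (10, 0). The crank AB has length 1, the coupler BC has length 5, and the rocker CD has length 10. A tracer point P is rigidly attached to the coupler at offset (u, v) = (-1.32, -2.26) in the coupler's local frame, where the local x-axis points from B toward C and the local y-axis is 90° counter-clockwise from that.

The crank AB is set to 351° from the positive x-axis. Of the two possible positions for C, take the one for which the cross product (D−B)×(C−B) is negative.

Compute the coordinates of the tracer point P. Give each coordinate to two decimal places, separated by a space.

A=(0,0), D=(10.00,0)
B = A + 1.00·(cos351°, sin351°) = (0.9877, -0.1564)
|BD| = 9.0137
circle(B,5.00) ∩ circle(D,10.00): a=0.3465, h=4.9880
  candidates: C₊=(1.2476,4.8368) cross=44.960; C₋=(1.4207,-5.1377) cross=-44.960
  mode - wants cross < 0 → take C=(1.4207,-5.1377) (cross=-44.960)
ex = (C−B)/|BC| = (0.0866,-0.9962); ey = (0.9962,0.0866)
P = B + -1.32·ex + -2.26·ey = (-1.3781,0.9629)

-1.38 0.96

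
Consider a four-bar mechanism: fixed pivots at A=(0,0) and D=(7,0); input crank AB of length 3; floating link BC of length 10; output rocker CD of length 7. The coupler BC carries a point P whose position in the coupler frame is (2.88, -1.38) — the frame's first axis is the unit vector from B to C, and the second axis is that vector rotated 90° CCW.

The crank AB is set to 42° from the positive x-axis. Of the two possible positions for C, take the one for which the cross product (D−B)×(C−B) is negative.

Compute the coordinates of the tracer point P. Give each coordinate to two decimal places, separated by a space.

2.25 -1.19

A=(0,0), D=(7.00,0)
B = A + 3.00·(cos42°, sin42°) = (2.2294, 2.0074)
|BD| = 5.1757
circle(B,10.00) ∩ circle(D,7.00): a=7.5147, h=6.5977
  candidates: C₊=(11.7148,5.1740) cross=34.147; C₋=(6.5970,-6.9884) cross=-34.147
  mode - wants cross < 0 → take C=(6.5970,-6.9884) (cross=-34.147)
ex = (C−B)/|BC| = (0.4368,-0.8996); ey = (0.8996,0.4368)
P = B + 2.88·ex + -1.38·ey = (2.2459,-1.1861)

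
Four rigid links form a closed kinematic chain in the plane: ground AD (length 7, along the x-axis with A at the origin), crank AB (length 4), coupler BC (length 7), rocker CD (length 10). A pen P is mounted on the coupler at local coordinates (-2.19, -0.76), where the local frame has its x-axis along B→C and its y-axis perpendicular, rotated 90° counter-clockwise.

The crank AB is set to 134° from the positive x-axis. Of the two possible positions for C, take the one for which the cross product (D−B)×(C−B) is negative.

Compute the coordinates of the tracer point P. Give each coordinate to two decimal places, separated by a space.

A=(0,0), D=(7.00,0)
B = A + 4.00·(cos134°, sin134°) = (-2.7786, 2.8774)
|BD| = 10.1932
circle(B,7.00) ∩ circle(D,10.00): a=2.5949, h=6.5013
  candidates: C₊=(1.5459,8.3817) cross=66.269; C₋=(-2.1244,-4.0920) cross=-66.269
  mode - wants cross < 0 → take C=(-2.1244,-4.0920) (cross=-66.269)
ex = (C−B)/|BC| = (0.0935,-0.9956); ey = (0.9956,0.0935)
P = B + -2.19·ex + -0.76·ey = (-3.7400,4.9867)

-3.74 4.99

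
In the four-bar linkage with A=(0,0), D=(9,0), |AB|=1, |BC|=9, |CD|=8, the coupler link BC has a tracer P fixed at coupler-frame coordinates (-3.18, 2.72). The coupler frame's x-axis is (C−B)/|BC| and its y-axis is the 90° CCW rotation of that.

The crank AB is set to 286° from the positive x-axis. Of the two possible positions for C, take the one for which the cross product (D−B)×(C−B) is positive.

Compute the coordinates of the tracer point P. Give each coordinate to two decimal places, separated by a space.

A=(0,0), D=(9.00,0)
B = A + 1.00·(cos286°, sin286°) = (0.2756, -0.9613)
|BD| = 8.7772
circle(B,9.00) ∩ circle(D,8.00): a=5.3570, h=7.2320
  candidates: C₊=(4.8084,6.8140) cross=63.477; C₋=(6.3925,-7.5631) cross=-63.477
  mode + wants cross > 0 → take C=(4.8084,6.8140) (cross=63.477)
ex = (C−B)/|BC| = (0.5036,0.8639); ey = (-0.8639,0.5036)
P = B + -3.18·ex + 2.72·ey = (-3.6758,-2.3386)

-3.68 -2.34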